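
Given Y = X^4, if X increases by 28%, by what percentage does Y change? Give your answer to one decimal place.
168.4%

For Y = X^4:
If X → X(1 + 0.28)
Then Y → Y · (1 + 0.28)^4
     ≈ Y · 2.6844

Percentage change = ((1 + 0.28)^4 − 1) × 100% ≈ 168.4%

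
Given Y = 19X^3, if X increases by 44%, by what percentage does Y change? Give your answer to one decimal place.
198.6%

For Y = 19X^3:
If X → X(1 + 0.44)
Then Y → Y · (1 + 0.44)^3
     ≈ Y · 2.9860

Percentage change = ((1 + 0.44)^3 − 1) × 100% ≈ 198.6%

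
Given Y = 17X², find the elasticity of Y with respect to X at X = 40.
Elasticity = 2

Elasticity = (dY/dX) · (X/Y)

dY/dX = 34·X
At X = 40: dY/dX = 1360, Y = 27200

Elasticity = 1360 · (40 / 27200) = 2

Interpretation: for a small percentage change in X, the percentage change in Y is approximately 2.00 times as large.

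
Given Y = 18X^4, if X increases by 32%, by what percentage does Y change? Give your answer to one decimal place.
203.6%

For Y = 18X^4:
If X → X(1 + 0.32)
Then Y → Y · (1 + 0.32)^4
     ≈ Y · 3.0360

Percentage change = ((1 + 0.32)^4 − 1) × 100% ≈ 203.6%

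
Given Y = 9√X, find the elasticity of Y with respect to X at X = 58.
Elasticity = 1/2

Elasticity = (dY/dX) · (X/Y)

dY/dX = 9/(2·√X)
At X = 58: dY/dX = 9·√58/116, Y = 9·√58

Elasticity = (9·√58/116) · (58 / (9·√58)) = 1/2

Interpretation: for a small percentage change in X, the percentage change in Y is approximately 0.50 times as large.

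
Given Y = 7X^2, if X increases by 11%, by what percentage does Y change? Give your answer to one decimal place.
23.2%

For Y = 7X^2:
If X → X(1 + 0.11)
Then Y → Y · (1 + 0.11)^2
     = Y · 1.2321

Percentage change = ((1 + 0.11)^2 − 1) × 100% ≈ 23.2%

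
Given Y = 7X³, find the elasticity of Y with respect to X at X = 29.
Elasticity = 3

Elasticity = (dY/dX) · (X/Y)

dY/dX = 21·X²
At X = 29: dY/dX = 17661, Y = 170723

Elasticity = 17661 · (29 / 170723) = 3

Interpretation: for a small percentage change in X, the percentage change in Y is approximately 3.00 times as large.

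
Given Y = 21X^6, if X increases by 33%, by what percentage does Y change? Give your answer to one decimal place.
453.5%

For Y = 21X^6:
If X → X(1 + 0.33)
Then Y → Y · (1 + 0.33)^6
     ≈ Y · 5.5349

Percentage change = ((1 + 0.33)^6 − 1) × 100% ≈ 453.5%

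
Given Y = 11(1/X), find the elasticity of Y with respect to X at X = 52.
Elasticity = -1

Elasticity = (dY/dX) · (X/Y)

dY/dX = -11/X²
At X = 52: dY/dX = -11/2704, Y = 11/52

Elasticity = (-11/2704) · (52 / (11/52)) = -1

Interpretation: for a small percentage change in X, the percentage change in Y is approximately -1.00 times as large.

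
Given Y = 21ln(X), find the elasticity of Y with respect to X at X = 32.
Elasticity = 1/ln(32) ≈ 0.2885

Elasticity = (dY/dX) · (X/Y)

dY/dX = 21/X
At X = 32: dY/dX = 21/32, Y = 21·ln(32)

Elasticity = (21/32) · (32 / (21·ln(32))) = 1/ln(32) ≈ 0.2885

Interpretation: for a small percentage change in X, the percentage change in Y is approximately 0.29 times as large.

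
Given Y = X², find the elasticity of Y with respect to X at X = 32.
Elasticity = 2

Elasticity = (dY/dX) · (X/Y)

dY/dX = 2·X
At X = 32: dY/dX = 64, Y = 1024

Elasticity = 64 · (32 / 1024) = 2

Interpretation: for a small percentage change in X, the percentage change in Y is approximately 2.00 times as large.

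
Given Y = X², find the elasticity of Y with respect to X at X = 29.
Elasticity = 2

Elasticity = (dY/dX) · (X/Y)

dY/dX = 2·X
At X = 29: dY/dX = 58, Y = 841

Elasticity = 58 · (29 / 841) = 2

Interpretation: for a small percentage change in X, the percentage change in Y is approximately 2.00 times as large.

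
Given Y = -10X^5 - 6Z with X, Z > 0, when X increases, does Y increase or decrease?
Y decreases

Taking the partial derivative:
∂Y/∂X = -50X^4

∂Y/∂X = -50X^4 < 0 (assuming positive values)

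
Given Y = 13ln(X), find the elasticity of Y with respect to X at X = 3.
Elasticity = 1/ln(3) ≈ 0.9102

Elasticity = (dY/dX) · (X/Y)

dY/dX = 13/X
At X = 3: dY/dX = 13/3, Y = 13·ln(3)

Elasticity = (13/3) · (3 / (13·ln(3))) = 1/ln(3) ≈ 0.9102

Interpretation: for a small percentage change in X, the percentage change in Y is approximately 0.91 times as large.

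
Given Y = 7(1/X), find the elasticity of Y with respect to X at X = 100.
Elasticity = -1

Elasticity = (dY/dX) · (X/Y)

dY/dX = -7/X²
At X = 100: dY/dX = -7/10000, Y = 7/100

Elasticity = (-7/10000) · (100 / (7/100)) = -1

Interpretation: for a small percentage change in X, the percentage change in Y is approximately -1.00 times as large.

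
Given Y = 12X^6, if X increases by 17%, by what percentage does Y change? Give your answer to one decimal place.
156.5%

For Y = 12X^6:
If X → X(1 + 0.17)
Then Y → Y · (1 + 0.17)^6
     ≈ Y · 2.5652

Percentage change = ((1 + 0.17)^6 − 1) × 100% ≈ 156.5%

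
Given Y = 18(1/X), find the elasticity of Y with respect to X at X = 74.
Elasticity = -1

Elasticity = (dY/dX) · (X/Y)

dY/dX = -18/X²
At X = 74: dY/dX = -9/2738, Y = 9/37

Elasticity = (-9/2738) · (74 / (9/37)) = -1

Interpretation: for a small percentage change in X, the percentage change in Y is approximately -1.00 times as large.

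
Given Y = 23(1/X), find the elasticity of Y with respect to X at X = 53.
Elasticity = -1

Elasticity = (dY/dX) · (X/Y)

dY/dX = -23/X²
At X = 53: dY/dX = -23/2809, Y = 23/53

Elasticity = (-23/2809) · (53 / (23/53)) = -1

Interpretation: for a small percentage change in X, the percentage change in Y is approximately -1.00 times as large.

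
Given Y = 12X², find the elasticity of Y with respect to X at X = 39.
Elasticity = 2

Elasticity = (dY/dX) · (X/Y)

dY/dX = 24·X
At X = 39: dY/dX = 936, Y = 18252

Elasticity = 936 · (39 / 18252) = 2

Interpretation: for a small percentage change in X, the percentage change in Y is approximately 2.00 times as large.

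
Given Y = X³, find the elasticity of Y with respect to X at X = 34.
Elasticity = 3

Elasticity = (dY/dX) · (X/Y)

dY/dX = 3·X²
At X = 34: dY/dX = 3468, Y = 39304

Elasticity = 3468 · (34 / 39304) = 3

Interpretation: for a small percentage change in X, the percentage change in Y is approximately 3.00 times as large.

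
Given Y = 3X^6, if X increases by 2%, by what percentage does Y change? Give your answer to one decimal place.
12.6%

For Y = 3X^6:
If X → X(1 + 0.02)
Then Y → Y · (1 + 0.02)^6
     ≈ Y · 1.1262

Percentage change = ((1 + 0.02)^6 − 1) × 100% ≈ 12.6%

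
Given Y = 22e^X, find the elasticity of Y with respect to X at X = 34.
Elasticity = 34

Elasticity = (dY/dX) · (X/Y)

dY/dX = 22·e^X
At X = 34: dY/dX = 22·e^34, Y = 22·e^34

Elasticity = (22·e^34) · (34 / (22·e^34)) = 34

Interpretation: for a small percentage change in X, the percentage change in Y is approximately 34.00 times as large.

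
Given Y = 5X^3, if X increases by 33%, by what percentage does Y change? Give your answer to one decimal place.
135.3%

For Y = 5X^3:
If X → X(1 + 0.33)
Then Y → Y · (1 + 0.33)^3
     ≈ Y · 2.3526

Percentage change = ((1 + 0.33)^3 − 1) × 100% ≈ 135.3%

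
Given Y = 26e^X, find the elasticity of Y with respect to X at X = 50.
Elasticity = 50

Elasticity = (dY/dX) · (X/Y)

dY/dX = 26·e^X
At X = 50: dY/dX = 26·e^50, Y = 26·e^50

Elasticity = (26·e^50) · (50 / (26·e^50)) = 50

Interpretation: for a small percentage change in X, the percentage change in Y is approximately 50.00 times as large.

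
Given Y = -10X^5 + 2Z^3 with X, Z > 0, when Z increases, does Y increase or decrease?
Y increases

Taking the partial derivative:
∂Y/∂Z = 6Z^2

∂Y/∂Z = 6Z^2 > 0 (assuming positive values)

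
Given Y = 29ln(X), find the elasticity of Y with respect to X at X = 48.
Elasticity = 1/ln(48) ≈ 0.2583

Elasticity = (dY/dX) · (X/Y)

dY/dX = 29/X
At X = 48: dY/dX = 29/48, Y = 29·ln(48)

Elasticity = (29/48) · (48 / (29·ln(48))) = 1/ln(48) ≈ 0.2583

Interpretation: for a small percentage change in X, the percentage change in Y is approximately 0.26 times as large.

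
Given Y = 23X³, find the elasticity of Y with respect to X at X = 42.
Elasticity = 3

Elasticity = (dY/dX) · (X/Y)

dY/dX = 69·X²
At X = 42: dY/dX = 121716, Y = 1704024

Elasticity = 121716 · (42 / 1704024) = 3

Interpretation: for a small percentage change in X, the percentage change in Y is approximately 3.00 times as large.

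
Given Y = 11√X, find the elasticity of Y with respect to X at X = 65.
Elasticity = 1/2

Elasticity = (dY/dX) · (X/Y)

dY/dX = 11/(2·√X)
At X = 65: dY/dX = 11·√65/130, Y = 11·√65

Elasticity = (11·√65/130) · (65 / (11·√65)) = 1/2

Interpretation: for a small percentage change in X, the percentage change in Y is approximately 0.50 times as large.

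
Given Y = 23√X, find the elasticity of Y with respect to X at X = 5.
Elasticity = 1/2

Elasticity = (dY/dX) · (X/Y)

dY/dX = 23/(2·√X)
At X = 5: dY/dX = 23·√5/10, Y = 23·√5

Elasticity = (23·√5/10) · (5 / (23·√5)) = 1/2

Interpretation: for a small percentage change in X, the percentage change in Y is approximately 0.50 times as large.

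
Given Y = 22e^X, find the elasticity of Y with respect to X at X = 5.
Elasticity = 5

Elasticity = (dY/dX) · (X/Y)

dY/dX = 22·e^X
At X = 5: dY/dX = 22·e^5, Y = 22·e^5

Elasticity = (22·e^5) · (5 / (22·e^5)) = 5

Interpretation: for a small percentage change in X, the percentage change in Y is approximately 5.00 times as large.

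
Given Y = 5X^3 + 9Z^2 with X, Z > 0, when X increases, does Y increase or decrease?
Y increases

Taking the partial derivative:
∂Y/∂X = 15X^2

∂Y/∂X = 15X^2 > 0 (assuming positive values)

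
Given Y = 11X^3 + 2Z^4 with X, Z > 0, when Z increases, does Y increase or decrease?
Y increases

Taking the partial derivative:
∂Y/∂Z = 8Z^3

∂Y/∂Z = 8Z^3 > 0 (assuming positive values)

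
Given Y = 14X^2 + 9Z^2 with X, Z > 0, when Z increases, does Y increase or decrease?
Y increases

Taking the partial derivative:
∂Y/∂Z = 18Z

∂Y/∂Z = 18Z > 0 (assuming positive values)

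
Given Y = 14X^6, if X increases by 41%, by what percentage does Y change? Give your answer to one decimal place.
685.8%

For Y = 14X^6:
If X → X(1 + 0.41)
Then Y → Y · (1 + 0.41)^6
     ≈ Y · 7.8580

Percentage change = ((1 + 0.41)^6 − 1) × 100% ≈ 685.8%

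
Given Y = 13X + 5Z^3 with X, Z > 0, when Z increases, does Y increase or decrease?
Y increases

Taking the partial derivative:
∂Y/∂Z = 15Z^2

∂Y/∂Z = 15Z^2 > 0 (assuming positive values)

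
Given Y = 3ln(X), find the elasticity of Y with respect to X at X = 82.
Elasticity = 1/ln(82) ≈ 0.2269

Elasticity = (dY/dX) · (X/Y)

dY/dX = 3/X
At X = 82: dY/dX = 3/82, Y = 3·ln(82)

Elasticity = (3/82) · (82 / (3·ln(82))) = 1/ln(82) ≈ 0.2269

Interpretation: for a small percentage change in X, the percentage change in Y is approximately 0.23 times as large.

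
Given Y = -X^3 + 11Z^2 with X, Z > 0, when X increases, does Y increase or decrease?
Y decreases

Taking the partial derivative:
∂Y/∂X = -3X^2

∂Y/∂X = -3X^2 < 0 (assuming positive values)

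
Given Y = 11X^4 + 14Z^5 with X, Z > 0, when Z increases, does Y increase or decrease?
Y increases

Taking the partial derivative:
∂Y/∂Z = 70Z^4

∂Y/∂Z = 70Z^4 > 0 (assuming positive values)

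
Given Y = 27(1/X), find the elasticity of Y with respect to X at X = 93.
Elasticity = -1

Elasticity = (dY/dX) · (X/Y)

dY/dX = -27/X²
At X = 93: dY/dX = -3/961, Y = 9/31

Elasticity = (-3/961) · (93 / (9/31)) = -1

Interpretation: for a small percentage change in X, the percentage change in Y is approximately -1.00 times as large.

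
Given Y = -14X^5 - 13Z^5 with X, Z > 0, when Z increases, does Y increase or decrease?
Y decreases

Taking the partial derivative:
∂Y/∂Z = -65Z^4

∂Y/∂Z = -65Z^4 < 0 (assuming positive values)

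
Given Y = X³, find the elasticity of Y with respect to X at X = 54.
Elasticity = 3

Elasticity = (dY/dX) · (X/Y)

dY/dX = 3·X²
At X = 54: dY/dX = 8748, Y = 157464

Elasticity = 8748 · (54 / 157464) = 3

Interpretation: for a small percentage change in X, the percentage change in Y is approximately 3.00 times as large.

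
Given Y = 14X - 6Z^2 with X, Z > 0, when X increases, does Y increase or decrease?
Y increases

Taking the partial derivative:
∂Y/∂X = 14

∂Y/∂X = 14 > 0 (assuming positive values)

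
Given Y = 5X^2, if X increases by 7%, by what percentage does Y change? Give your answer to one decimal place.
14.5%

For Y = 5X^2:
If X → X(1 + 0.07)
Then Y → Y · (1 + 0.07)^2
     = Y · 1.1449

Percentage change = ((1 + 0.07)^2 − 1) × 100% ≈ 14.5%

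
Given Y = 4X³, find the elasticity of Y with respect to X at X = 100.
Elasticity = 3

Elasticity = (dY/dX) · (X/Y)

dY/dX = 12·X²
At X = 100: dY/dX = 120000, Y = 4000000

Elasticity = 120000 · (100 / 4000000) = 3

Interpretation: for a small percentage change in X, the percentage change in Y is approximately 3.00 times as large.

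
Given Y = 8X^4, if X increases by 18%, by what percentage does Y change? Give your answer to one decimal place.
93.9%

For Y = 8X^4:
If X → X(1 + 0.18)
Then Y → Y · (1 + 0.18)^4
     ≈ Y · 1.9388

Percentage change = ((1 + 0.18)^4 − 1) × 100% ≈ 93.9%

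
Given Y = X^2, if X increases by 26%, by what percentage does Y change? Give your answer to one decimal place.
58.8%

For Y = X^2:
If X → X(1 + 0.26)
Then Y → Y · (1 + 0.26)^2
     = Y · 1.5876

Percentage change = ((1 + 0.26)^2 − 1) × 100% ≈ 58.8%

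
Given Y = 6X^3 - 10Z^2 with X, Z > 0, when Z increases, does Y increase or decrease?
Y decreases

Taking the partial derivative:
∂Y/∂Z = -20Z

∂Y/∂Z = -20Z < 0 (assuming positive values)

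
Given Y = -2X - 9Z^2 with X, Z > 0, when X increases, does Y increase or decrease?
Y decreases

Taking the partial derivative:
∂Y/∂X = -2

∂Y/∂X = -2 < 0 (assuming positive values)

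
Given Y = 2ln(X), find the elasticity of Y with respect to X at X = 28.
Elasticity = 1/ln(28) ≈ 0.3001

Elasticity = (dY/dX) · (X/Y)

dY/dX = 2/X
At X = 28: dY/dX = 1/14, Y = 2·ln(28)

Elasticity = (1/14) · (28 / (2·ln(28))) = 1/ln(28) ≈ 0.3001

Interpretation: for a small percentage change in X, the percentage change in Y is approximately 0.30 times as large.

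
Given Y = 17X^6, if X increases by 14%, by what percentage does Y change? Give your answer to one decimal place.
119.5%

For Y = 17X^6:
If X → X(1 + 0.14)
Then Y → Y · (1 + 0.14)^6
     ≈ Y · 2.1950

Percentage change = ((1 + 0.14)^6 − 1) × 100% ≈ 119.5%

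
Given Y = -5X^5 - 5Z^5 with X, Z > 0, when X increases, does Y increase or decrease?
Y decreases

Taking the partial derivative:
∂Y/∂X = -25X^4

∂Y/∂X = -25X^4 < 0 (assuming positive values)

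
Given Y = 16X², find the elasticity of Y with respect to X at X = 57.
Elasticity = 2

Elasticity = (dY/dX) · (X/Y)

dY/dX = 32·X
At X = 57: dY/dX = 1824, Y = 51984

Elasticity = 1824 · (57 / 51984) = 2

Interpretation: for a small percentage change in X, the percentage change in Y is approximately 2.00 times as large.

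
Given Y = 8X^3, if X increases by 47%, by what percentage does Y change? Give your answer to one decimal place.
217.7%

For Y = 8X^3:
If X → X(1 + 0.47)
Then Y → Y · (1 + 0.47)^3
     ≈ Y · 3.1765

Percentage change = ((1 + 0.47)^3 − 1) × 100% ≈ 217.7%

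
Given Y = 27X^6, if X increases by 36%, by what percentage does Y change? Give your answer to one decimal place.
532.8%

For Y = 27X^6:
If X → X(1 + 0.36)
Then Y → Y · (1 + 0.36)^6
     ≈ Y · 6.3275

Percentage change = ((1 + 0.36)^6 − 1) × 100% ≈ 532.8%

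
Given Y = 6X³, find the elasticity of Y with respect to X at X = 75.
Elasticity = 3

Elasticity = (dY/dX) · (X/Y)

dY/dX = 18·X²
At X = 75: dY/dX = 101250, Y = 2531250

Elasticity = 101250 · (75 / 2531250) = 3

Interpretation: for a small percentage change in X, the percentage change in Y is approximately 3.00 times as large.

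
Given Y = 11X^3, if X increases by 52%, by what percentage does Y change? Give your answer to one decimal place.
251.2%

For Y = 11X^3:
If X → X(1 + 0.52)
Then Y → Y · (1 + 0.52)^3
     ≈ Y · 3.5118

Percentage change = ((1 + 0.52)^3 − 1) × 100% ≈ 251.2%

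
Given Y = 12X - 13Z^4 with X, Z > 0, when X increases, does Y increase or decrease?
Y increases

Taking the partial derivative:
∂Y/∂X = 12

∂Y/∂X = 12 > 0 (assuming positive values)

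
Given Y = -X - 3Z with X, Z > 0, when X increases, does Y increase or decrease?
Y decreases

Taking the partial derivative:
∂Y/∂X = -1

∂Y/∂X = -1 < 0 (assuming positive values)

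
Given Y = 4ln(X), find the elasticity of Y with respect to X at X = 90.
Elasticity = 1/ln(90) ≈ 0.2222

Elasticity = (dY/dX) · (X/Y)

dY/dX = 4/X
At X = 90: dY/dX = 2/45, Y = 4·ln(90)

Elasticity = (2/45) · (90 / (4·ln(90))) = 1/ln(90) ≈ 0.2222

Interpretation: for a small percentage change in X, the percentage change in Y is approximately 0.22 times as large.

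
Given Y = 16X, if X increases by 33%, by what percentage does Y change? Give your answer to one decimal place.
33.0%

For Y = 16X:
If X → X(1 + 0.33)
Then Y → Y · (1 + 0.33)^1
     = Y · 1.3300

Percentage change = ((1 + 0.33)^1 − 1) × 100% = 33.0%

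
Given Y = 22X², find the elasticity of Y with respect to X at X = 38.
Elasticity = 2

Elasticity = (dY/dX) · (X/Y)

dY/dX = 44·X
At X = 38: dY/dX = 1672, Y = 31768

Elasticity = 1672 · (38 / 31768) = 2

Interpretation: for a small percentage change in X, the percentage change in Y is approximately 2.00 times as large.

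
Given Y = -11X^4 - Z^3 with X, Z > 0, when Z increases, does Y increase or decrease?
Y decreases

Taking the partial derivative:
∂Y/∂Z = -3Z^2

∂Y/∂Z = -3Z^2 < 0 (assuming positive values)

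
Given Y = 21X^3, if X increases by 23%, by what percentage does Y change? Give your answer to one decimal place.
86.1%

For Y = 21X^3:
If X → X(1 + 0.23)
Then Y → Y · (1 + 0.23)^3
     ≈ Y · 1.8609

Percentage change = ((1 + 0.23)^3 − 1) × 100% ≈ 86.1%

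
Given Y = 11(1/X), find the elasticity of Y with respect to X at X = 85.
Elasticity = -1

Elasticity = (dY/dX) · (X/Y)

dY/dX = -11/X²
At X = 85: dY/dX = -11/7225, Y = 11/85

Elasticity = (-11/7225) · (85 / (11/85)) = -1

Interpretation: for a small percentage change in X, the percentage change in Y is approximately -1.00 times as large.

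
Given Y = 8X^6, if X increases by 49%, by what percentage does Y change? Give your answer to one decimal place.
994.3%

For Y = 8X^6:
If X → X(1 + 0.49)
Then Y → Y · (1 + 0.49)^6
     ≈ Y · 10.9425

Percentage change = ((1 + 0.49)^6 − 1) × 100% ≈ 994.3%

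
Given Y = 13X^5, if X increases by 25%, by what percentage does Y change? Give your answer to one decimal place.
205.2%

For Y = 13X^5:
If X → X(1 + 0.25)
Then Y → Y · (1 + 0.25)^5
     ≈ Y · 3.0518

Percentage change = ((1 + 0.25)^5 − 1) × 100% ≈ 205.2%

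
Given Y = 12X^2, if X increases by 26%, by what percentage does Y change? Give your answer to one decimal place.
58.8%

For Y = 12X^2:
If X → X(1 + 0.26)
Then Y → Y · (1 + 0.26)^2
     = Y · 1.5876

Percentage change = ((1 + 0.26)^2 − 1) × 100% ≈ 58.8%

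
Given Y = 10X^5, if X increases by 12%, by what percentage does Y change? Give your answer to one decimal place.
76.2%

For Y = 10X^5:
If X → X(1 + 0.12)
Then Y → Y · (1 + 0.12)^5
     ≈ Y · 1.7623

Percentage change = ((1 + 0.12)^5 − 1) × 100% ≈ 76.2%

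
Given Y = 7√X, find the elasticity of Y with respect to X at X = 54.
Elasticity = 1/2

Elasticity = (dY/dX) · (X/Y)

dY/dX = 7/(2·√X)
At X = 54: dY/dX = 7·√6/36, Y = 21·√6

Elasticity = (7·√6/36) · (54 / (21·√6)) = 1/2

Interpretation: for a small percentage change in X, the percentage change in Y is approximately 0.50 times as large.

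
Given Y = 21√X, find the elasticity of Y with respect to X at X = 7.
Elasticity = 1/2

Elasticity = (dY/dX) · (X/Y)

dY/dX = 21/(2·√X)
At X = 7: dY/dX = 3·√7/2, Y = 21·√7

Elasticity = (3·√7/2) · (7 / (21·√7)) = 1/2

Interpretation: for a small percentage change in X, the percentage change in Y is approximately 0.50 times as large.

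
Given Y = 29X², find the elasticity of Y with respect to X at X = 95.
Elasticity = 2

Elasticity = (dY/dX) · (X/Y)

dY/dX = 58·X
At X = 95: dY/dX = 5510, Y = 261725

Elasticity = 5510 · (95 / 261725) = 2

Interpretation: for a small percentage change in X, the percentage change in Y is approximately 2.00 times as large.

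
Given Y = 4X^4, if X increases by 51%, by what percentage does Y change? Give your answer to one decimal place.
419.9%

For Y = 4X^4:
If X → X(1 + 0.51)
Then Y → Y · (1 + 0.51)^4
     ≈ Y · 5.1989

Percentage change = ((1 + 0.51)^4 − 1) × 100% ≈ 419.9%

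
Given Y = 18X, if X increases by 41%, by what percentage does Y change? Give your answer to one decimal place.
41.0%

For Y = 18X:
If X → X(1 + 0.41)
Then Y → Y · (1 + 0.41)^1
     = Y · 1.4100

Percentage change = ((1 + 0.41)^1 − 1) × 100% = 41.0%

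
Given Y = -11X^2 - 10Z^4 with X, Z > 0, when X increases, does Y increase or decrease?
Y decreases

Taking the partial derivative:
∂Y/∂X = -22X

∂Y/∂X = -22X < 0 (assuming positive values)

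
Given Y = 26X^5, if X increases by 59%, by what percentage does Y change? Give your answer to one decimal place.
916.2%

For Y = 26X^5:
If X → X(1 + 0.59)
Then Y → Y · (1 + 0.59)^5
     ≈ Y · 10.1622

Percentage change = ((1 + 0.59)^5 − 1) × 100% ≈ 916.2%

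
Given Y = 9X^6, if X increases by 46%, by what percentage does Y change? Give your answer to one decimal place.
868.5%

For Y = 9X^6:
If X → X(1 + 0.46)
Then Y → Y · (1 + 0.46)^6
     ≈ Y · 9.6854

Percentage change = ((1 + 0.46)^6 − 1) × 100% ≈ 868.5%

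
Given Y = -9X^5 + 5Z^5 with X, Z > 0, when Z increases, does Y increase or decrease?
Y increases

Taking the partial derivative:
∂Y/∂Z = 25Z^4

∂Y/∂Z = 25Z^4 > 0 (assuming positive values)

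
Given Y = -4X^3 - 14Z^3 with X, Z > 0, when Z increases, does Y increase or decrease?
Y decreases

Taking the partial derivative:
∂Y/∂Z = -42Z^2

∂Y/∂Z = -42Z^2 < 0 (assuming positive values)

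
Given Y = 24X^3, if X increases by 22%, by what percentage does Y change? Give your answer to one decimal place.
81.6%

For Y = 24X^3:
If X → X(1 + 0.22)
Then Y → Y · (1 + 0.22)^3
     ≈ Y · 1.8158

Percentage change = ((1 + 0.22)^3 − 1) × 100% ≈ 81.6%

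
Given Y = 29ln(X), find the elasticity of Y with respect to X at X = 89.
Elasticity = 1/ln(89) ≈ 0.2228

Elasticity = (dY/dX) · (X/Y)

dY/dX = 29/X
At X = 89: dY/dX = 29/89, Y = 29·ln(89)

Elasticity = (29/89) · (89 / (29·ln(89))) = 1/ln(89) ≈ 0.2228

Interpretation: for a small percentage change in X, the percentage change in Y is approximately 0.22 times as large.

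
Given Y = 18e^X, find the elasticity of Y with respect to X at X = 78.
Elasticity = 78

Elasticity = (dY/dX) · (X/Y)

dY/dX = 18·e^X
At X = 78: dY/dX = 18·e^78, Y = 18·e^78

Elasticity = (18·e^78) · (78 / (18·e^78)) = 78

Interpretation: for a small percentage change in X, the percentage change in Y is approximately 78.00 times as large.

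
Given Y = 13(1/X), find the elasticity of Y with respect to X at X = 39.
Elasticity = -1

Elasticity = (dY/dX) · (X/Y)

dY/dX = -13/X²
At X = 39: dY/dX = -1/117, Y = 1/3

Elasticity = (-1/117) · (39 / (1/3)) = -1

Interpretation: for a small percentage change in X, the percentage change in Y is approximately -1.00 times as large.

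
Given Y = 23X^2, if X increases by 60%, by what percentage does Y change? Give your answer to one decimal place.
156.0%

For Y = 23X^2:
If X → X(1 + 0.6)
Then Y → Y · (1 + 0.6)^2
     = Y · 2.5600

Percentage change = ((1 + 0.6)^2 − 1) × 100% = 156.0%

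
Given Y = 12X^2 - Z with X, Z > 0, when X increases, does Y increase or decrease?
Y increases

Taking the partial derivative:
∂Y/∂X = 24X

∂Y/∂X = 24X > 0 (assuming positive values)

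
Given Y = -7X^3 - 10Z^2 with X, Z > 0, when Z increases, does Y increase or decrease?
Y decreases

Taking the partial derivative:
∂Y/∂Z = -20Z

∂Y/∂Z = -20Z < 0 (assuming positive values)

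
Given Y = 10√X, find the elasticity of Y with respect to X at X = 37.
Elasticity = 1/2

Elasticity = (dY/dX) · (X/Y)

dY/dX = 5/√X
At X = 37: dY/dX = 5·√37/37, Y = 10·√37

Elasticity = (5·√37/37) · (37 / (10·√37)) = 1/2

Interpretation: for a small percentage change in X, the percentage change in Y is approximately 0.50 times as large.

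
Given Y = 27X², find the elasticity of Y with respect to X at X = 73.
Elasticity = 2

Elasticity = (dY/dX) · (X/Y)

dY/dX = 54·X
At X = 73: dY/dX = 3942, Y = 143883

Elasticity = 3942 · (73 / 143883) = 2

Interpretation: for a small percentage change in X, the percentage change in Y is approximately 2.00 times as large.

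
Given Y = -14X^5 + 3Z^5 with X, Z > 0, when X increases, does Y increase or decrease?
Y decreases

Taking the partial derivative:
∂Y/∂X = -70X^4

∂Y/∂X = -70X^4 < 0 (assuming positive values)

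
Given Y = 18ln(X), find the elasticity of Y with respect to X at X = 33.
Elasticity = 1/ln(33) ≈ 0.2860

Elasticity = (dY/dX) · (X/Y)

dY/dX = 18/X
At X = 33: dY/dX = 6/11, Y = 18·ln(33)

Elasticity = (6/11) · (33 / (18·ln(33))) = 1/ln(33) ≈ 0.2860

Interpretation: for a small percentage change in X, the percentage change in Y is approximately 0.29 times as large.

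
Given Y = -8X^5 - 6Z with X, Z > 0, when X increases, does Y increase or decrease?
Y decreases

Taking the partial derivative:
∂Y/∂X = -40X^4

∂Y/∂X = -40X^4 < 0 (assuming positive values)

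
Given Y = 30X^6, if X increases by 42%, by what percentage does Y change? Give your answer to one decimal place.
719.8%

For Y = 30X^6:
If X → X(1 + 0.42)
Then Y → Y · (1 + 0.42)^6
     ≈ Y · 8.1984

Percentage change = ((1 + 0.42)^6 − 1) × 100% ≈ 719.8%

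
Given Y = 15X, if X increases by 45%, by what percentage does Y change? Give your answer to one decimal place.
45.0%

For Y = 15X:
If X → X(1 + 0.45)
Then Y → Y · (1 + 0.45)^1
     = Y · 1.4500

Percentage change = ((1 + 0.45)^1 − 1) × 100% = 45.0%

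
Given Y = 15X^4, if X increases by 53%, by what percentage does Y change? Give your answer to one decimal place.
448.0%

For Y = 15X^4:
If X → X(1 + 0.53)
Then Y → Y · (1 + 0.53)^4
     ≈ Y · 5.4798

Percentage change = ((1 + 0.53)^4 − 1) × 100% ≈ 448.0%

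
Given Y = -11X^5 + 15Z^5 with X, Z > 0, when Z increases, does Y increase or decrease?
Y increases

Taking the partial derivative:
∂Y/∂Z = 75Z^4

∂Y/∂Z = 75Z^4 > 0 (assuming positive values)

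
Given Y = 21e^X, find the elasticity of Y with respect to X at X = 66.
Elasticity = 66

Elasticity = (dY/dX) · (X/Y)

dY/dX = 21·e^X
At X = 66: dY/dX = 21·e^66, Y = 21·e^66

Elasticity = (21·e^66) · (66 / (21·e^66)) = 66

Interpretation: for a small percentage change in X, the percentage change in Y is approximately 66.00 times as large.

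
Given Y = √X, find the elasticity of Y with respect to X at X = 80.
Elasticity = 1/2

Elasticity = (dY/dX) · (X/Y)

dY/dX = 1/(2·√X)
At X = 80: dY/dX = √5/40, Y = 4·√5

Elasticity = (√5/40) · (80 / (4·√5)) = 1/2

Interpretation: for a small percentage change in X, the percentage change in Y is approximately 0.50 times as large.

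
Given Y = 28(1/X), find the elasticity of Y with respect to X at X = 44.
Elasticity = -1

Elasticity = (dY/dX) · (X/Y)

dY/dX = -28/X²
At X = 44: dY/dX = -7/484, Y = 7/11

Elasticity = (-7/484) · (44 / (7/11)) = -1

Interpretation: for a small percentage change in X, the percentage change in Y is approximately -1.00 times as large.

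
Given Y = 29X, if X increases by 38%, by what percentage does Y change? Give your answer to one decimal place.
38.0%

For Y = 29X:
If X → X(1 + 0.38)
Then Y → Y · (1 + 0.38)^1
     = Y · 1.3800

Percentage change = ((1 + 0.38)^1 − 1) × 100% = 38.0%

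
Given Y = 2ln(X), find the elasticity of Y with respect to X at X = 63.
Elasticity = 1/ln(63) ≈ 0.2414

Elasticity = (dY/dX) · (X/Y)

dY/dX = 2/X
At X = 63: dY/dX = 2/63, Y = 2·ln(63)

Elasticity = (2/63) · (63 / (2·ln(63))) = 1/ln(63) ≈ 0.2414

Interpretation: for a small percentage change in X, the percentage change in Y is approximately 0.24 times as large.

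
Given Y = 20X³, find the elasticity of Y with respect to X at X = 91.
Elasticity = 3

Elasticity = (dY/dX) · (X/Y)

dY/dX = 60·X²
At X = 91: dY/dX = 496860, Y = 15071420

Elasticity = 496860 · (91 / 15071420) = 3

Interpretation: for a small percentage change in X, the percentage change in Y is approximately 3.00 times as large.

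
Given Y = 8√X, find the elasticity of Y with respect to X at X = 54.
Elasticity = 1/2

Elasticity = (dY/dX) · (X/Y)

dY/dX = 4/√X
At X = 54: dY/dX = 2·√6/9, Y = 24·√6

Elasticity = (2·√6/9) · (54 / (24·√6)) = 1/2

Interpretation: for a small percentage change in X, the percentage change in Y is approximately 0.50 times as large.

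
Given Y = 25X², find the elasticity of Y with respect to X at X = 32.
Elasticity = 2

Elasticity = (dY/dX) · (X/Y)

dY/dX = 50·X
At X = 32: dY/dX = 1600, Y = 25600

Elasticity = 1600 · (32 / 25600) = 2

Interpretation: for a small percentage change in X, the percentage change in Y is approximately 2.00 times as large.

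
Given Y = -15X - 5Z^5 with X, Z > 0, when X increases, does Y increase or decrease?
Y decreases

Taking the partial derivative:
∂Y/∂X = -15

∂Y/∂X = -15 < 0 (assuming positive values)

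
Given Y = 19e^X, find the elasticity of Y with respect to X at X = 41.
Elasticity = 41

Elasticity = (dY/dX) · (X/Y)

dY/dX = 19·e^X
At X = 41: dY/dX = 19·e^41, Y = 19·e^41

Elasticity = (19·e^41) · (41 / (19·e^41)) = 41

Interpretation: for a small percentage change in X, the percentage change in Y is approximately 41.00 times as large.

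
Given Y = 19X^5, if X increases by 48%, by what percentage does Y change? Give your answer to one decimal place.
610.1%

For Y = 19X^5:
If X → X(1 + 0.48)
Then Y → Y · (1 + 0.48)^5
     ≈ Y · 7.1008

Percentage change = ((1 + 0.48)^5 − 1) × 100% ≈ 610.1%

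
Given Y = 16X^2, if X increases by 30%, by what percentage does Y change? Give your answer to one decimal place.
69.0%

For Y = 16X^2:
If X → X(1 + 0.3)
Then Y → Y · (1 + 0.3)^2
     = Y · 1.6900

Percentage change = ((1 + 0.3)^2 − 1) × 100% = 69.0%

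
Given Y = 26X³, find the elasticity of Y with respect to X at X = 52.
Elasticity = 3

Elasticity = (dY/dX) · (X/Y)

dY/dX = 78·X²
At X = 52: dY/dX = 210912, Y = 3655808

Elasticity = 210912 · (52 / 3655808) = 3

Interpretation: for a small percentage change in X, the percentage change in Y is approximately 3.00 times as large.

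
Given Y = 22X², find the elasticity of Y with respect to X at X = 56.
Elasticity = 2

Elasticity = (dY/dX) · (X/Y)

dY/dX = 44·X
At X = 56: dY/dX = 2464, Y = 68992

Elasticity = 2464 · (56 / 68992) = 2

Interpretation: for a small percentage change in X, the percentage change in Y is approximately 2.00 times as large.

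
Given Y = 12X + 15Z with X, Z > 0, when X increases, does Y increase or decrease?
Y increases

Taking the partial derivative:
∂Y/∂X = 12

∂Y/∂X = 12 > 0 (assuming positive values)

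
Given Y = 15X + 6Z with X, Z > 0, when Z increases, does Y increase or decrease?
Y increases

Taking the partial derivative:
∂Y/∂Z = 6

∂Y/∂Z = 6 > 0 (assuming positive values)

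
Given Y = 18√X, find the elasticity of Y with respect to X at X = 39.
Elasticity = 1/2

Elasticity = (dY/dX) · (X/Y)

dY/dX = 9/√X
At X = 39: dY/dX = 3·√39/13, Y = 18·√39

Elasticity = (3·√39/13) · (39 / (18·√39)) = 1/2

Interpretation: for a small percentage change in X, the percentage change in Y is approximately 0.50 times as large.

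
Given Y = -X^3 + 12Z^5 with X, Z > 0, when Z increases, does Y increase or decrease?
Y increases

Taking the partial derivative:
∂Y/∂Z = 60Z^4

∂Y/∂Z = 60Z^4 > 0 (assuming positive values)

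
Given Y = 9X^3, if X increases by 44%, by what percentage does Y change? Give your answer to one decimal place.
198.6%

For Y = 9X^3:
If X → X(1 + 0.44)
Then Y → Y · (1 + 0.44)^3
     ≈ Y · 2.9860

Percentage change = ((1 + 0.44)^3 − 1) × 100% ≈ 198.6%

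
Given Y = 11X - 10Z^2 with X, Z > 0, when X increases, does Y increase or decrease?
Y increases

Taking the partial derivative:
∂Y/∂X = 11

∂Y/∂X = 11 > 0 (assuming positive values)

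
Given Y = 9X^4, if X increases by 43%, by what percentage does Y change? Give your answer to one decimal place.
318.2%

For Y = 9X^4:
If X → X(1 + 0.43)
Then Y → Y · (1 + 0.43)^4
     ≈ Y · 4.1816

Percentage change = ((1 + 0.43)^4 − 1) × 100% ≈ 318.2%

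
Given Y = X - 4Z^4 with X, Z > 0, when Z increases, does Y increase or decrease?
Y decreases

Taking the partial derivative:
∂Y/∂Z = -16Z^3

∂Y/∂Z = -16Z^3 < 0 (assuming positive values)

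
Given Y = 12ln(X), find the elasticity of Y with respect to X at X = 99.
Elasticity = 1/ln(99) ≈ 0.2176

Elasticity = (dY/dX) · (X/Y)

dY/dX = 12/X
At X = 99: dY/dX = 4/33, Y = 12·ln(99)

Elasticity = (4/33) · (99 / (12·ln(99))) = 1/ln(99) ≈ 0.2176

Interpretation: for a small percentage change in X, the percentage change in Y is approximately 0.22 times as large.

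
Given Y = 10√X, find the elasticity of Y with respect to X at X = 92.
Elasticity = 1/2

Elasticity = (dY/dX) · (X/Y)

dY/dX = 5/√X
At X = 92: dY/dX = 5·√23/46, Y = 20·√23

Elasticity = (5·√23/46) · (92 / (20·√23)) = 1/2

Interpretation: for a small percentage change in X, the percentage change in Y is approximately 0.50 times as large.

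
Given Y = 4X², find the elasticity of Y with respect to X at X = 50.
Elasticity = 2

Elasticity = (dY/dX) · (X/Y)

dY/dX = 8·X
At X = 50: dY/dX = 400, Y = 10000

Elasticity = 400 · (50 / 10000) = 2

Interpretation: for a small percentage change in X, the percentage change in Y is approximately 2.00 times as large.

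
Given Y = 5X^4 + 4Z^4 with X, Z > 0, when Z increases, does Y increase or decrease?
Y increases

Taking the partial derivative:
∂Y/∂Z = 16Z^3

∂Y/∂Z = 16Z^3 > 0 (assuming positive values)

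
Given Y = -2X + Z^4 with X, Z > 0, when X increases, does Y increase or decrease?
Y decreases

Taking the partial derivative:
∂Y/∂X = -2

∂Y/∂X = -2 < 0 (assuming positive values)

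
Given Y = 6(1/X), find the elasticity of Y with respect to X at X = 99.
Elasticity = -1

Elasticity = (dY/dX) · (X/Y)

dY/dX = -6/X²
At X = 99: dY/dX = -2/3267, Y = 2/33

Elasticity = (-2/3267) · (99 / (2/33)) = -1

Interpretation: for a small percentage change in X, the percentage change in Y is approximately -1.00 times as large.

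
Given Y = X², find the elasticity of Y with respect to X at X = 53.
Elasticity = 2

Elasticity = (dY/dX) · (X/Y)

dY/dX = 2·X
At X = 53: dY/dX = 106, Y = 2809

Elasticity = 106 · (53 / 2809) = 2

Interpretation: for a small percentage change in X, the percentage change in Y is approximately 2.00 times as large.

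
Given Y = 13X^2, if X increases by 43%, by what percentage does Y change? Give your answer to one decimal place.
104.5%

For Y = 13X^2:
If X → X(1 + 0.43)
Then Y → Y · (1 + 0.43)^2
     = Y · 2.0449

Percentage change = ((1 + 0.43)^2 − 1) × 100% ≈ 104.5%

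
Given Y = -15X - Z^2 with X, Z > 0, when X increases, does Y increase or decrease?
Y decreases

Taking the partial derivative:
∂Y/∂X = -15

∂Y/∂X = -15 < 0 (assuming positive values)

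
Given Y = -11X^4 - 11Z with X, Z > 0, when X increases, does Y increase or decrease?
Y decreases

Taking the partial derivative:
∂Y/∂X = -44X^3

∂Y/∂X = -44X^3 < 0 (assuming positive values)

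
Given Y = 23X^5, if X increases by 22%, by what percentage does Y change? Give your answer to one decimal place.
170.3%

For Y = 23X^5:
If X → X(1 + 0.22)
Then Y → Y · (1 + 0.22)^5
     ≈ Y · 2.7027

Percentage change = ((1 + 0.22)^5 − 1) × 100% ≈ 170.3%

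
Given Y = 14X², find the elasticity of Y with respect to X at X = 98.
Elasticity = 2

Elasticity = (dY/dX) · (X/Y)

dY/dX = 28·X
At X = 98: dY/dX = 2744, Y = 134456

Elasticity = 2744 · (98 / 134456) = 2

Interpretation: for a small percentage change in X, the percentage change in Y is approximately 2.00 times as large.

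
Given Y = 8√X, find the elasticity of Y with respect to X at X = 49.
Elasticity = 1/2

Elasticity = (dY/dX) · (X/Y)

dY/dX = 4/√X
At X = 49: dY/dX = 4/7, Y = 56

Elasticity = (4/7) · (49 / 56) = 1/2

Interpretation: for a small percentage change in X, the percentage change in Y is approximately 0.50 times as large.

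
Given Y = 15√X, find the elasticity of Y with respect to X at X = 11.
Elasticity = 1/2

Elasticity = (dY/dX) · (X/Y)

dY/dX = 15/(2·√X)
At X = 11: dY/dX = 15·√11/22, Y = 15·√11

Elasticity = (15·√11/22) · (11 / (15·√11)) = 1/2

Interpretation: for a small percentage change in X, the percentage change in Y is approximately 0.50 times as large.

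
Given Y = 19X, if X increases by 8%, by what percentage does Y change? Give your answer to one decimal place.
8.0%

For Y = 19X:
If X → X(1 + 0.08)
Then Y → Y · (1 + 0.08)^1
     = Y · 1.0800

Percentage change = ((1 + 0.08)^1 − 1) × 100% = 8.0%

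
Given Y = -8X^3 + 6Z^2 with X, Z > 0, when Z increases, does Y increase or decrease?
Y increases

Taking the partial derivative:
∂Y/∂Z = 12Z

∂Y/∂Z = 12Z > 0 (assuming positive values)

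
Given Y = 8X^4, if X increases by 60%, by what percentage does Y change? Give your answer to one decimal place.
555.4%

For Y = 8X^4:
If X → X(1 + 0.6)
Then Y → Y · (1 + 0.6)^4
     = Y · 6.5536

Percentage change = ((1 + 0.6)^4 − 1) × 100% ≈ 555.4%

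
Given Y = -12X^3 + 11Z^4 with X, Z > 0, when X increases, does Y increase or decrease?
Y decreases

Taking the partial derivative:
∂Y/∂X = -36X^2

∂Y/∂X = -36X^2 < 0 (assuming positive values)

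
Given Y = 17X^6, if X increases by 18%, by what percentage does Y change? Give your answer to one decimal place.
170.0%

For Y = 17X^6:
If X → X(1 + 0.18)
Then Y → Y · (1 + 0.18)^6
     ≈ Y · 2.6996

Percentage change = ((1 + 0.18)^6 − 1) × 100% ≈ 170.0%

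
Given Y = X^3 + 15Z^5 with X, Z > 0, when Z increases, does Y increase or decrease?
Y increases

Taking the partial derivative:
∂Y/∂Z = 75Z^4

∂Y/∂Z = 75Z^4 > 0 (assuming positive values)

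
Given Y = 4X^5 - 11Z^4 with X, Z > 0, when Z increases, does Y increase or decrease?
Y decreases

Taking the partial derivative:
∂Y/∂Z = -44Z^3

∂Y/∂Z = -44Z^3 < 0 (assuming positive values)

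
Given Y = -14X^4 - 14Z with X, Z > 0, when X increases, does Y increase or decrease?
Y decreases

Taking the partial derivative:
∂Y/∂X = -56X^3

∂Y/∂X = -56X^3 < 0 (assuming positive values)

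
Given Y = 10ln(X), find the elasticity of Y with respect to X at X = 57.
Elasticity = 1/ln(57) ≈ 0.2473

Elasticity = (dY/dX) · (X/Y)

dY/dX = 10/X
At X = 57: dY/dX = 10/57, Y = 10·ln(57)

Elasticity = (10/57) · (57 / (10·ln(57))) = 1/ln(57) ≈ 0.2473

Interpretation: for a small percentage change in X, the percentage change in Y is approximately 0.25 times as large.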